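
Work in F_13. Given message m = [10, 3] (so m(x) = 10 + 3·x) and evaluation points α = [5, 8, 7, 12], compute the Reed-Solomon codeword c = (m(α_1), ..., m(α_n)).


c = [12, 8, 5, 7]

Message polynomial: m(x) = 10 + 3·x (mod 13).
For each evaluation point α_i, compute m(α_i) mod 13:
  α_1 = 5: Horner steps 3 → 12, so m(5) = 12.
  α_2 = 8: Horner steps 3 → 8, so m(8) = 8.
  α_3 = 7: Horner steps 3 → 5, so m(7) = 5.
  α_4 = 12: Horner steps 3 → 7, so m(12) = 7.
Codeword c = [12, 8, 5, 7] ∈ F_13^4.


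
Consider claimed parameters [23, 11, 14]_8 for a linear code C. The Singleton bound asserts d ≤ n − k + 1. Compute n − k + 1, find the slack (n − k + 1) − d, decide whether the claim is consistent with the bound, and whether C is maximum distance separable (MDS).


Singleton RHS = n − k + 1 = 13, slack = -1, bound violated (no such code; not MDS).

Singleton bound: d ≤ n − k + 1.
Here n = 23, k = 11, so n − k + 1 = 13.
Given d = 14, check d ≤ 13: NO.
Slack = (n − k + 1) − d = -1.
The slack is negative: d = 14 exceeds n − k + 1 = 13 by 1, so the Singleton bound is violated and no linear [23, 11, 14]_8 code can exist. In particular it is not MDS (MDS requires d = n − k + 1 exactly).
Description: the claimed parameters are [23, 11, 14]_8; such a code would be impossible (violates the Singleton bound).


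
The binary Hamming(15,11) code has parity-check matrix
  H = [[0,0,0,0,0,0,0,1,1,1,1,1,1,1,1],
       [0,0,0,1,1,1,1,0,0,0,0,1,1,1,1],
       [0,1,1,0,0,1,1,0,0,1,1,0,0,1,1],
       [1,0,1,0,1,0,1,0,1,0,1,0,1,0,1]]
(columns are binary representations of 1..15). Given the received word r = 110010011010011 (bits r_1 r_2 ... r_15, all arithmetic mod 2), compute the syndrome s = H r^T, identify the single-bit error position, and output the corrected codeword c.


s = (1, 1, 0, 1)^T, error position = 13, corrected codeword c = 110010011010111

Compute s = H r^T mod 2 one row at a time:
  s_1 = 1 + 1 + 0 + 1 + 0 + 0 + 1 + 1 = 5 ≡ 1 (mod 2).
  s_2 = 0 + 1 + 0 + 0 + 0 + 0 + 1 + 1 = 3 ≡ 1 (mod 2).
  s_3 = 1 + 0 + 0 + 0 + 0 + 1 + 1 + 1 = 4 ≡ 0 (mod 2).
  s_4 = 1 + 0 + 1 + 0 + 1 + 1 + 0 + 1 = 5 ≡ 1 (mod 2).
s = (1, 1, 0, 1)^T — this equals column 13 of H (binary 1101), so error is at position 13.
Correct: flip bit 13 of r = 110010011010011 to get c = 110010011010111.


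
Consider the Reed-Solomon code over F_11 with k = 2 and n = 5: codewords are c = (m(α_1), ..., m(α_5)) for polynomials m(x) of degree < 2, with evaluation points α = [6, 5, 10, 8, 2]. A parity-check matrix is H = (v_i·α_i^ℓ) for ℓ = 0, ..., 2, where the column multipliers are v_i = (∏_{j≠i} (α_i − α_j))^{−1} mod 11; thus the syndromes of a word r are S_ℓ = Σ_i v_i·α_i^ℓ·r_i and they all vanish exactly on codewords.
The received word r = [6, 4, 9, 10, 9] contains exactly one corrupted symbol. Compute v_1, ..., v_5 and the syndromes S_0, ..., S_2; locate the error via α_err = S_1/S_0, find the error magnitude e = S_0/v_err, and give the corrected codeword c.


S = (6, 5, 6), error at position 3, error magnitude e = 6, c = [6, 4, 3, 10, 9].

Step 1: column multipliers v_i = (∏_{j≠i}(α_i − α_j))^{−1} mod 11.
  i = 1 (α = 6): (6−5)(6−10)(6−8)(6−2) = 1·(−4)·(−2)·4 = 32 ≡ 10, so v_1 = 10^{−1} = 10 (mod 11).
  i = 2 (α = 5): (5−6)(5−10)(5−8)(5−2) = (−1)·(−5)·(−3)·3 = −45 ≡ 10, so v_2 = 10^{−1} = 10 (mod 11).
  i = 3 (α = 10): (10−6)(10−5)(10−8)(10−2) = 4·5·2·8 = 320 ≡ 1, so v_3 = 1^{−1} = 1 (mod 11).
  i = 4 (α = 8): (8−6)(8−5)(8−10)(8−2) = 2·3·(−2)·6 = −72 ≡ 5, so v_4 = 5^{−1} = 9 (mod 11).
  i = 5 (α = 2): (2−6)(2−5)(2−10)(2−8) = (−4)·(−3)·(−8)·(−6) = 576 ≡ 4, so v_5 = 4^{−1} = 3 (mod 11).
  v = [10, 10, 1, 9, 3].
Step 2: syndromes of r = [6, 4, 9, 10, 9] (all sums mod 11).
  S_0 = Σ v_i r_i = 10·6 + 10·4 + 1·9 + 9·10 + 3·9 = 226 ≡ 6.
  S_1 = Σ v_i α_i r_i = 10·6·6 + 10·5·4 + 1·10·9 + 9·8·10 + 3·2·9 = 1424 ≡ 5.
  α_i^2 mod 11 = [3, 3, 1, 9, 4].
  S_2 = Σ v_i α_i^2 r_i = 10·3·6 + 10·3·4 + 1·1·9 + 9·9·10 + 3·4·9 = 1227 ≡ 6.
  S = (6, 5, 6) ≠ 0, so r is not a codeword (an error is present).
Step 3: locate the error. For a single error e at position i, S_ℓ = v_i·e·α_i^ℓ, so α_err = S_1/S_0.
  S_0^{−1} = 6^{−1} = 2 (mod 11), so α_err = 5·2 = 10 ≡ 10 = α_3. Error position i = 3.
  Consistency check: S_2/S_1 = 6·9 = 54 ≡ 10 = α_err ✓ (single-error assumption holds).
Step 4: error magnitude e = S_0/v_3 = S_0·∏_{j≠3}(α_3 − α_j) = 6·1 = 6 ≡ 6 (mod 11).
Step 5: correct position 3: c_3 = r_3 − e = 9 − 6 ≡ 3 (mod 11). Hence c = [6, 4, 3, 10, 9].
  Check: interpolating c through the α_i gives m(x) = 5 + 2·x (degree < 2) with m(α_i) = c_i for every i, so c is indeed a codeword.


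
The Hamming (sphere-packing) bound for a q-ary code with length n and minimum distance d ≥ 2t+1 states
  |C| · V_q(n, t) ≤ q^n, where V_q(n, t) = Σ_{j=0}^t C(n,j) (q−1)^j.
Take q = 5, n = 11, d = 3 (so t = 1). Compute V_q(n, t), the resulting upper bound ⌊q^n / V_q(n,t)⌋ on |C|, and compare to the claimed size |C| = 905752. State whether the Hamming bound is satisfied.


V_q(n, t) = 45, q^n = 48828125, Hamming bound = 1085069, |C| = 905752 ≤ bound (satisfied).

Step 1: Compute V_q(n, t) = Σ_{j=0}^1 C(n, j) (q−1)^j.
  j = 0: C(11,0)·(4)^0 = 1·1 = 1.
  j = 1: C(11,1)·(4)^1 = 11·4 = 44.
  V_q(n, t) = 1 + 44 = 45.
Step 2: q^n = 5^11 = 48828125.
Step 3: Hamming bound ⌊q^n / V_q(n,t)⌋ = ⌊48828125/45⌋ = 1085069.
Step 4: Compare |C| = 905752 to 1085069: satisfied.
The claimed |C| lies below the Hamming bound.


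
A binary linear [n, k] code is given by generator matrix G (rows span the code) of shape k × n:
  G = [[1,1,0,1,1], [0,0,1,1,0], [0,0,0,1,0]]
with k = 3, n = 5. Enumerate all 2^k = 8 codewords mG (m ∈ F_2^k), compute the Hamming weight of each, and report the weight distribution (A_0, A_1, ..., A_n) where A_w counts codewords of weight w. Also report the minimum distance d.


Weight distribution: A_0 = 1, A_1 = 2, A_2 = 1, A_3 = 1, A_4 = 2, A_5 = 1. Minimum distance d = 1.

Enumerate all 2^3 = 8 messages m ∈ F_2^3.
For each, compute codeword c = mG in F_2^5, then tally its weight.
  m = 000 → c = 00000, weight = 0.
  m = 100 → c = 11011, weight = 4.
  m = 010 → c = 00110, weight = 2.
  m = 110 → c = 11101, weight = 4.
  m = 001 → c = 00010, weight = 1.
  m = 101 → c = 11001, weight = 3.
  m = 011 → c = 00100, weight = 1.
  m = 111 → c = 11111, weight = 5.
Tally weights:
  weight 0: 1 codewords.
  weight 1: 2 codewords.
  weight 2: 1 codewords.
  weight 3: 1 codewords.
  weight 4: 2 codewords.
  weight 5: 1 codewords.
Minimum distance d = smallest w > 0 with A_w > 0 = 1.
Sanity: Σ A_w = 8 = 2^3 = 8 ✓.


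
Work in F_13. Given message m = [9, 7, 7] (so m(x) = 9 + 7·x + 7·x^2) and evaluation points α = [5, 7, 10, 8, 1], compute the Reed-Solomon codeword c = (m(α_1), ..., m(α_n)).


c = [11, 11, 12, 6, 10]

Message polynomial: m(x) = 9 + 7·x + 7·x^2 (mod 13).
For each evaluation point α_i, compute m(α_i) mod 13:
  α_1 = 5: Horner steps 7 → 3 → 11, so m(5) = 11.
  α_2 = 7: Horner steps 7 → 4 → 11, so m(7) = 11.
  α_3 = 10: Horner steps 7 → 12 → 12, so m(10) = 12.
  α_4 = 8: Horner steps 7 → 11 → 6, so m(8) = 6.
  α_5 = 1: Horner steps 7 → 1 → 10, so m(1) = 10.
Codeword c = [11, 11, 12, 6, 10] ∈ F_13^5.


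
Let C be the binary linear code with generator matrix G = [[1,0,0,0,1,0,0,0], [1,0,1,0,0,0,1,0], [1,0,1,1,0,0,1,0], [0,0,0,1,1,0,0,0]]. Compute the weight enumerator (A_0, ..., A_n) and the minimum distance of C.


Weight distribution: A_0 = 1, A_1 = 3, A_2 = 4, A_3 = 4, A_4 = 3, A_5 = 1. Minimum distance d = 1.

Enumerate all 2^4 = 16 messages m ∈ F_2^4.
For each, compute codeword c = mG in F_2^8, then tally its weight.
  m = 0000 → c = 00000000, weight = 0.
  m = 1000 → c = 10001000, weight = 2.
  m = 0100 → c = 10100010, weight = 3.
  m = 1100 → c = 00101010, weight = 3.
  m = 0010 → c = 10110010, weight = 4.
  m = 1010 → c = 00111010, weight = 4.
  m = 0110 → c = 00010000, weight = 1.
  m = 1110 → c = 10011000, weight = 3.
  m = 0001 → c = 00011000, weight = 2.
  m = 1001 → c = 10010000, weight = 2.
  m = 0101 → c = 10111010, weight = 5.
  m = 1101 → c = 00110010, weight = 3.
  m = 0011 → c = 10101010, weight = 4.
  m = 1011 → c = 00100010, weight = 2.
  m = 0111 → c = 00001000, weight = 1.
  m = 1111 → c = 10000000, weight = 1.
Tally weights:
  weight 0: 1 codewords.
  weight 1: 3 codewords.
  weight 2: 4 codewords.
  weight 3: 4 codewords.
  weight 4: 3 codewords.
  weight 5: 1 codewords.
Minimum distance d = smallest w > 0 with A_w > 0 = 1.
Sanity: Σ A_w = 16 = 2^4 = 16 ✓.


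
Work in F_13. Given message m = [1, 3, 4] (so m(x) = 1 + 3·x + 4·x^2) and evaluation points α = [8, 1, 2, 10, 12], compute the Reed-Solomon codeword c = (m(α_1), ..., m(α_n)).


c = [8, 8, 10, 2, 2]

Message polynomial: m(x) = 1 + 3·x + 4·x^2 (mod 13).
For each evaluation point α_i, compute m(α_i) mod 13:
  α_1 = 8: Horner steps 4 → 9 → 8, so m(8) = 8.
  α_2 = 1: Horner steps 4 → 7 → 8, so m(1) = 8.
  α_3 = 2: Horner steps 4 → 11 → 10, so m(2) = 10.
  α_4 = 10: Horner steps 4 → 4 → 2, so m(10) = 2.
  α_5 = 12: Horner steps 4 → 12 → 2, so m(12) = 2.
Codeword c = [8, 8, 10, 2, 2] ∈ F_13^5.


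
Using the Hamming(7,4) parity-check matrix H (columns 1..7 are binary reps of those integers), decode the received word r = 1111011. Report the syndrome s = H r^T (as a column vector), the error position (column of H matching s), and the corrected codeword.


s = (1, 0, 1)^T, error position = 5, corrected codeword c = 1111111

Compute s = H r^T mod 2 one row at a time:
  s_1 = 1 + 0 + 1 + 1 = 3 ≡ 1 (mod 2).
  s_2 = 1 + 1 + 1 + 1 = 4 ≡ 0 (mod 2).
  s_3 = 1 + 1 + 0 + 1 = 3 ≡ 1 (mod 2).
s = (1, 0, 1)^T — this equals column 5 of H (binary 101), so error is at position 5.
Correct: flip bit 5 of r = 1111011 to get c = 1111111.


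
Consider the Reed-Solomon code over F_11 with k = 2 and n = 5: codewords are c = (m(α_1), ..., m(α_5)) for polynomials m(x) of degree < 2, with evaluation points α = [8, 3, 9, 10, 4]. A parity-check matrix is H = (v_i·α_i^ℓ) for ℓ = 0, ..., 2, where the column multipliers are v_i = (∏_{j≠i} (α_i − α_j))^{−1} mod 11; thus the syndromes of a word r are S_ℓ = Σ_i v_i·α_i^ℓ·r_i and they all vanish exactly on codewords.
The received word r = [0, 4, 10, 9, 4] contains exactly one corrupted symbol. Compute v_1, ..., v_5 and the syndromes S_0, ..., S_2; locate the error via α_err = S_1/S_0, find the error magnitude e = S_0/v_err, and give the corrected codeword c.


S = (10, 8, 2), error at position 2, error magnitude e = 10, c = [0, 5, 10, 9, 4].

Step 1: column multipliers v_i = (∏_{j≠i}(α_i − α_j))^{−1} mod 11.
  i = 1 (α = 8): (8−3)(8−9)(8−10)(8−4) = 5·(−1)·(−2)·4 = 40 ≡ 7, so v_1 = 7^{−1} = 8 (mod 11).
  i = 2 (α = 3): (3−8)(3−9)(3−10)(3−4) = (−5)·(−6)·(−7)·(−1) = 210 ≡ 1, so v_2 = 1^{−1} = 1 (mod 11).
  i = 3 (α = 9): (9−8)(9−3)(9−10)(9−4) = 1·6·(−1)·5 = −30 ≡ 3, so v_3 = 3^{−1} = 4 (mod 11).
  i = 4 (α = 10): (10−8)(10−3)(10−9)(10−4) = 2·7·1·6 = 84 ≡ 7, so v_4 = 7^{−1} = 8 (mod 11).
  i = 5 (α = 4): (4−8)(4−3)(4−9)(4−10) = (−4)·1·(−5)·(−6) = −120 ≡ 1, so v_5 = 1^{−1} = 1 (mod 11).
  v = [8, 1, 4, 8, 1].
Step 2: syndromes of r = [0, 4, 10, 9, 4] (all sums mod 11).
  S_0 = Σ v_i r_i = 8·0 + 1·4 + 4·10 + 8·9 + 1·4 = 120 ≡ 10.
  S_1 = Σ v_i α_i r_i = 8·8·0 + 1·3·4 + 4·9·10 + 8·10·9 + 1·4·4 = 1108 ≡ 8.
  α_i^2 mod 11 = [9, 9, 4, 1, 5].
  S_2 = Σ v_i α_i^2 r_i = 8·9·0 + 1·9·4 + 4·4·10 + 8·1·9 + 1·5·4 = 288 ≡ 2.
  S = (10, 8, 2) ≠ 0, so r is not a codeword (an error is present).
Step 3: locate the error. For a single error e at position i, S_ℓ = v_i·e·α_i^ℓ, so α_err = S_1/S_0.
  S_0^{−1} = 10^{−1} = 10 (mod 11), so α_err = 8·10 = 80 ≡ 3 = α_2. Error position i = 2.
  Consistency check: S_2/S_1 = 2·7 = 14 ≡ 3 = α_err ✓ (single-error assumption holds).
Step 4: error magnitude e = S_0/v_2 = S_0·∏_{j≠2}(α_2 − α_j) = 10·1 = 10 ≡ 10 (mod 11).
Step 5: correct position 2: c_2 = r_2 − e = 4 − 10 ≡ 5 (mod 11). Hence c = [0, 5, 10, 9, 4].
  Check: interpolating c through the α_i gives m(x) = 8 + 10·x (degree < 2) with m(α_i) = c_i for every i, so c is indeed a codeword.


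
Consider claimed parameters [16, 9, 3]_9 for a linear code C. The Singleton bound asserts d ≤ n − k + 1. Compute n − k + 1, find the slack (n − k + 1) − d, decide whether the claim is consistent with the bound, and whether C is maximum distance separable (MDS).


Singleton RHS = n − k + 1 = 8, slack = 5, bound satisfied, not MDS.

Singleton bound: d ≤ n − k + 1.
Here n = 16, k = 9, so n − k + 1 = 8.
Given d = 3, check d ≤ 8: YES.
Slack = (n − k + 1) − d = 5.
The code is NOT MDS (slack = 5 > 0).
Description: the claimed parameters are [16, 9, 3]_9; such a code would be non-MDS.


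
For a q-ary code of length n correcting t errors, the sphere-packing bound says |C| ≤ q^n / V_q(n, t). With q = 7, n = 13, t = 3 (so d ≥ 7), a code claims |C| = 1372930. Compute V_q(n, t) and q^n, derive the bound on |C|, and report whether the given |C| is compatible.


V_q(n, t) = 64663, q^n = 96889010407, Hamming bound = 1498368, |C| = 1372930 ≤ bound (satisfied).

Step 1: Compute V_q(n, t) = Σ_{j=0}^3 C(n, j) (q−1)^j.
  j = 0: C(13,0)·(6)^0 = 1·1 = 1.
  j = 1: C(13,1)·(6)^1 = 13·6 = 78.
  j = 2: C(13,2)·(6)^2 = 78·36 = 2808.
  j = 3: C(13,3)·(6)^3 = 286·216 = 61776.
  V_q(n, t) = 1 + 78 + 2808 + 61776 = 64663.
Step 2: q^n = 7^13 = 96889010407.
Step 3: Hamming bound ⌊q^n / V_q(n,t)⌋ = ⌊96889010407/64663⌋ = 1498368.
Step 4: Compare |C| = 1372930 to 1498368: satisfied.
The claimed |C| lies below the Hamming bound.


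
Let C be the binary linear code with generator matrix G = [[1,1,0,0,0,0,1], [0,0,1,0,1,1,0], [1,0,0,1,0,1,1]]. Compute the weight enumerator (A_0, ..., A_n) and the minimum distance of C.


Weight distribution: A_0 = 1, A_3 = 3, A_4 = 2, A_5 = 1, A_6 = 1. Minimum distance d = 3.

Enumerate all 2^3 = 8 messages m ∈ F_2^3.
For each, compute codeword c = mG in F_2^7, then tally its weight.
  m = 000 → c = 0000000, weight = 0.
  m = 100 → c = 1100001, weight = 3.
  m = 010 → c = 0010110, weight = 3.
  m = 110 → c = 1110111, weight = 6.
  m = 001 → c = 1001011, weight = 4.
  m = 101 → c = 0101010, weight = 3.
  m = 011 → c = 1011101, weight = 5.
  m = 111 → c = 0111100, weight = 4.
Tally weights:
  weight 0: 1 codewords.
  weight 3: 3 codewords.
  weight 4: 2 codewords.
  weight 5: 1 codewords.
  weight 6: 1 codewords.
Minimum distance d = smallest w > 0 with A_w > 0 = 3.
Sanity: Σ A_w = 8 = 2^3 = 8 ✓.


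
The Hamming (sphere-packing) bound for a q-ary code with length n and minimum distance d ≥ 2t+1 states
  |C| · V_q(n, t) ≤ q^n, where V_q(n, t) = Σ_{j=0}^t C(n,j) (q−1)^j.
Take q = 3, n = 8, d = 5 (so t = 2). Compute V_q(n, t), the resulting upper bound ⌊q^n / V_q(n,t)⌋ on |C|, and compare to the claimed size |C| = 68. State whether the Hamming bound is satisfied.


V_q(n, t) = 129, q^n = 6561, Hamming bound = 50, |C| = 68 > bound (violated).

Step 1: Compute V_q(n, t) = Σ_{j=0}^2 C(n, j) (q−1)^j.
  j = 0: C(8,0)·(2)^0 = 1·1 = 1.
  j = 1: C(8,1)·(2)^1 = 8·2 = 16.
  j = 2: C(8,2)·(2)^2 = 28·4 = 112.
  V_q(n, t) = 1 + 16 + 112 = 129.
Step 2: q^n = 3^8 = 6561.
Step 3: Hamming bound ⌊q^n / V_q(n,t)⌋ = ⌊6561/129⌋ = 50.
Step 4: Compare |C| = 68 to 50: violated.
The claimed |C| lies above the Hamming bound, so no 3-ary code of length 8 with d ≥ 5 can have 68 codewords.


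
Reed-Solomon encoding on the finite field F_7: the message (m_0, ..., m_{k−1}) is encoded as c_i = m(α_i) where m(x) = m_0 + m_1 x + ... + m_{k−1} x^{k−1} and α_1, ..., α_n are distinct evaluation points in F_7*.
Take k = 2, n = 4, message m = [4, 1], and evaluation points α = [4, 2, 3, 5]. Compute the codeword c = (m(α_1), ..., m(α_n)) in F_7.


c = [1, 6, 0, 2]

Message polynomial: m(x) = 4 + 1·x (mod 7).
For each evaluation point α_i, compute m(α_i) mod 7:
  α_1 = 4: Horner steps 1 → 1, so m(4) = 1.
  α_2 = 2: Horner steps 1 → 6, so m(2) = 6.
  α_3 = 3: Horner steps 1 → 0, so m(3) = 0.
  α_4 = 5: Horner steps 1 → 2, so m(5) = 2.
Codeword c = [1, 6, 0, 2] ∈ F_7^4.


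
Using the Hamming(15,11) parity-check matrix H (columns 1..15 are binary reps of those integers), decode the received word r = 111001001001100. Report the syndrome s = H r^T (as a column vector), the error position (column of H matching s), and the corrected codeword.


s = (1, 1, 1, 0)^T, error position = 14, corrected codeword c = 111001001001110

Compute s = H r^T mod 2 one row at a time:
  s_1 = 0 + 1 + 0 + 0 + 1 + 1 + 0 + 0 = 3 ≡ 1 (mod 2).
  s_2 = 0 + 0 + 1 + 0 + 1 + 1 + 0 + 0 = 3 ≡ 1 (mod 2).
  s_3 = 1 + 1 + 1 + 0 + 0 + 0 + 0 + 0 = 3 ≡ 1 (mod 2).
  s_4 = 1 + 1 + 0 + 0 + 1 + 0 + 1 + 0 = 4 ≡ 0 (mod 2).
s = (1, 1, 1, 0)^T — this equals column 14 of H (binary 1110), so error is at position 14.
Correct: flip bit 14 of r = 111001001001100 to get c = 111001001001110.


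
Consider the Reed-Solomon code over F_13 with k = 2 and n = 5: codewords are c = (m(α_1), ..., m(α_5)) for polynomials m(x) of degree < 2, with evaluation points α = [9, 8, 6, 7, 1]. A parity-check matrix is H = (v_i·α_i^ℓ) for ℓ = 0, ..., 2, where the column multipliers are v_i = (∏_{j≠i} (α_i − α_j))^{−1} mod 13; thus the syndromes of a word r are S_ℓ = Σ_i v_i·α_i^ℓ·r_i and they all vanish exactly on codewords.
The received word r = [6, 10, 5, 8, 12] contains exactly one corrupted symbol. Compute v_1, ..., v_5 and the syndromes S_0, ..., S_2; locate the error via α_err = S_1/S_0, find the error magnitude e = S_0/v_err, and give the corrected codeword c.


S = (6, 3, 8), error at position 4, error magnitude e = 7, c = [6, 10, 5, 1, 12].

Step 1: column multipliers v_i = (∏_{j≠i}(α_i − α_j))^{−1} mod 13.
  i = 1 (α = 9): (9−8)(9−6)(9−7)(9−1) = 1·3·2·8 = 48 ≡ 9, so v_1 = 9^{−1} = 3 (mod 13).
  i = 2 (α = 8): (8−9)(8−6)(8−7)(8−1) = (−1)·2·1·7 = −14 ≡ 12, so v_2 = 12^{−1} = 12 (mod 13).
  i = 3 (α = 6): (6−9)(6−8)(6−7)(6−1) = (−3)·(−2)·(−1)·5 = −30 ≡ 9, so v_3 = 9^{−1} = 3 (mod 13).
  i = 4 (α = 7): (7−9)(7−8)(7−6)(7−1) = (−2)·(−1)·1·6 = 12 ≡ 12, so v_4 = 12^{−1} = 12 (mod 13).
  i = 5 (α = 1): (1−9)(1−8)(1−6)(1−7) = (−8)·(−7)·(−5)·(−6) = 1680 ≡ 3, so v_5 = 3^{−1} = 9 (mod 13).
  v = [3, 12, 3, 12, 9].
Step 2: syndromes of r = [6, 10, 5, 8, 12] (all sums mod 13).
  S_0 = Σ v_i r_i = 3·6 + 12·10 + 3·5 + 12·8 + 9·12 = 357 ≡ 6.
  S_1 = Σ v_i α_i r_i = 3·9·6 + 12·8·10 + 3·6·5 + 12·7·8 + 9·1·12 = 1992 ≡ 3.
  α_i^2 mod 13 = [3, 12, 10, 10, 1].
  S_2 = Σ v_i α_i^2 r_i = 3·3·6 + 12·12·10 + 3·10·5 + 12·10·8 + 9·1·12 = 2712 ≡ 8.
  S = (6, 3, 8) ≠ 0, so r is not a codeword (an error is present).
Step 3: locate the error. For a single error e at position i, S_ℓ = v_i·e·α_i^ℓ, so α_err = S_1/S_0.
  S_0^{−1} = 6^{−1} = 11 (mod 13), so α_err = 3·11 = 33 ≡ 7 = α_4. Error position i = 4.
  Consistency check: S_2/S_1 = 8·9 = 72 ≡ 7 = α_err ✓ (single-error assumption holds).
Step 4: error magnitude e = S_0/v_4 = S_0·∏_{j≠4}(α_4 − α_j) = 6·12 = 72 ≡ 7 (mod 13).
Step 5: correct position 4: c_4 = r_4 − e = 8 − 7 ≡ 1 (mod 13). Hence c = [6, 10, 5, 1, 12].
  Check: interpolating c through the α_i gives m(x) = 3 + 9·x (degree < 2) with m(α_i) = c_i for every i, so c is indeed a codeword.


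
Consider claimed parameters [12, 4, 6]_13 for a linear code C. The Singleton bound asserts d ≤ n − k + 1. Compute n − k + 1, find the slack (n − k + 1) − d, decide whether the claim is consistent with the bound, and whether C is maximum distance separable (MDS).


Singleton RHS = n − k + 1 = 9, slack = 3, bound satisfied, not MDS.

Singleton bound: d ≤ n − k + 1.
Here n = 12, k = 4, so n − k + 1 = 9.
Given d = 6, check d ≤ 9: YES.
Slack = (n − k + 1) − d = 3.
The code is NOT MDS (slack = 3 > 0).
Description: the claimed parameters are [12, 4, 6]_13; such a code would be non-MDS.


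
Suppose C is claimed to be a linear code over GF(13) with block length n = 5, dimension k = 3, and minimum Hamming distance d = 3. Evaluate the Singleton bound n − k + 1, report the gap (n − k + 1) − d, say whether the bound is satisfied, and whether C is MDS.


Singleton RHS = n − k + 1 = 3, slack = 0, bound satisfied, MDS.

Singleton bound: d ≤ n − k + 1.
Here n = 5, k = 3, so n − k + 1 = 3.
Given d = 3, check d ≤ 3: YES.
Slack = (n − k + 1) − d = 0.
The code is MDS (slack = 0).
Description: the claimed parameters are [5, 3, 3]_13; such a code would be MDS (meets Singleton bound).


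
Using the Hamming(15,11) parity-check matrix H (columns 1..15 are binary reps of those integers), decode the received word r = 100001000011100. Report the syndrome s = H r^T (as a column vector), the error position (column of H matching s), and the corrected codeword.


s = (1, 1, 0, 1)^T, error position = 13, corrected codeword c = 100001000011000

Compute s = H r^T mod 2 one row at a time:
  s_1 = 0 + 0 + 0 + 1 + 1 + 1 + 0 + 0 = 3 ≡ 1 (mod 2).
  s_2 = 0 + 0 + 1 + 0 + 1 + 1 + 0 + 0 = 3 ≡ 1 (mod 2).
  s_3 = 0 + 0 + 1 + 0 + 0 + 1 + 0 + 0 = 2 ≡ 0 (mod 2).
  s_4 = 1 + 0 + 0 + 0 + 0 + 1 + 1 + 0 = 3 ≡ 1 (mod 2).
s = (1, 1, 0, 1)^T — this equals column 13 of H (binary 1101), so error is at position 13.
Correct: flip bit 13 of r = 100001000011100 to get c = 100001000011000.


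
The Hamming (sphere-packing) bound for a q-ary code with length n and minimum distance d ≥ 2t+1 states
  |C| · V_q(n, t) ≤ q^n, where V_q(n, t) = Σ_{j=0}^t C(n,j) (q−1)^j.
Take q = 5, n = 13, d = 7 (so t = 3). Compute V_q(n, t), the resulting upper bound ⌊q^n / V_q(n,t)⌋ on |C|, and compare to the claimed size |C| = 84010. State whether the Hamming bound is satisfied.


V_q(n, t) = 19605, q^n = 1220703125, Hamming bound = 62264, |C| = 84010 > bound (violated).

Step 1: Compute V_q(n, t) = Σ_{j=0}^3 C(n, j) (q−1)^j.
  j = 0: C(13,0)·(4)^0 = 1·1 = 1.
  j = 1: C(13,1)·(4)^1 = 13·4 = 52.
  j = 2: C(13,2)·(4)^2 = 78·16 = 1248.
  j = 3: C(13,3)·(4)^3 = 286·64 = 18304.
  V_q(n, t) = 1 + 52 + 1248 + 18304 = 19605.
Step 2: q^n = 5^13 = 1220703125.
Step 3: Hamming bound ⌊q^n / V_q(n,t)⌋ = ⌊1220703125/19605⌋ = 62264.
Step 4: Compare |C| = 84010 to 62264: violated.
The claimed |C| lies above the Hamming bound, so no 5-ary code of length 13 with d ≥ 7 can have 84010 codewords.


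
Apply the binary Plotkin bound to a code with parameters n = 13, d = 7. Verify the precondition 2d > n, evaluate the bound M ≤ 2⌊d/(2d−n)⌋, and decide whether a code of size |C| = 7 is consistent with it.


Plotkin bound M ≤ 14; given |C| = 7 ≤ bound (satisfied).

Check applicability: 2d = 14, n = 13.
2d − n = 1 > 0, so Plotkin applies.
Compute d/(2d−n) = 7/1 ≈ 7.0000.
⌊d/(2d−n)⌋ = 7.
Plotkin bound: M ≤ 2·7 = 14.
Given |C| = 7, check: satisfied.
This |C| is below the Plotkin bound.


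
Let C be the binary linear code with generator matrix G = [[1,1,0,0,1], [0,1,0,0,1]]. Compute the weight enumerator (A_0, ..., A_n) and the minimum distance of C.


Weight distribution: A_0 = 1, A_1 = 1, A_2 = 1, A_3 = 1. Minimum distance d = 1.

Enumerate all 2^2 = 4 messages m ∈ F_2^2.
For each, compute codeword c = mG in F_2^5, then tally its weight.
  m = 00 → c = 00000, weight = 0.
  m = 10 → c = 11001, weight = 3.
  m = 01 → c = 01001, weight = 2.
  m = 11 → c = 10000, weight = 1.
Tally weights:
  weight 0: 1 codewords.
  weight 1: 1 codewords.
  weight 2: 1 codewords.
  weight 3: 1 codewords.
Minimum distance d = smallest w > 0 with A_w > 0 = 1.
Sanity: Σ A_w = 4 = 2^2 = 4 ✓.


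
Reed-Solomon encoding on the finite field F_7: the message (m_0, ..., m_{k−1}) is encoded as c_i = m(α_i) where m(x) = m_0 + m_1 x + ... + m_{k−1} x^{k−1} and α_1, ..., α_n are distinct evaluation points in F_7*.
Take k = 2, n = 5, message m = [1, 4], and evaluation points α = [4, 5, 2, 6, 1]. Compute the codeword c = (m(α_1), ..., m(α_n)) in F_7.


c = [3, 0, 2, 4, 5]

Message polynomial: m(x) = 1 + 4·x (mod 7).
For each evaluation point α_i, compute m(α_i) mod 7:
  α_1 = 4: Horner steps 4 → 3, so m(4) = 3.
  α_2 = 5: Horner steps 4 → 0, so m(5) = 0.
  α_3 = 2: Horner steps 4 → 2, so m(2) = 2.
  α_4 = 6: Horner steps 4 → 4, so m(6) = 4.
  α_5 = 1: Horner steps 4 → 5, so m(1) = 5.
Codeword c = [3, 0, 2, 4, 5] ∈ F_7^5.


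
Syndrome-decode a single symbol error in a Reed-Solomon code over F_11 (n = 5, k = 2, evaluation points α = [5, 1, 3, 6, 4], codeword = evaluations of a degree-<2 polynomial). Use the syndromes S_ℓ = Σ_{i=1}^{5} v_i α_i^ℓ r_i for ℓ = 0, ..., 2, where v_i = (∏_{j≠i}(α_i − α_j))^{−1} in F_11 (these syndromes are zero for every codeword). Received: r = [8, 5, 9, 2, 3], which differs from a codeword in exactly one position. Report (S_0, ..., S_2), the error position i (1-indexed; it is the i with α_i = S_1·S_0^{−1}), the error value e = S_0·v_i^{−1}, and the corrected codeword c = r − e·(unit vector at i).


S = (5, 5, 5), error at position 2, error magnitude e = 6, c = [8, 10, 9, 2, 3].

Step 1: column multipliers v_i = (∏_{j≠i}(α_i − α_j))^{−1} mod 11.
  i = 1 (α = 5): (5−1)(5−3)(5−6)(5−4) = 4·2·(−1)·1 = −8 ≡ 3, so v_1 = 3^{−1} = 4 (mod 11).
  i = 2 (α = 1): (1−5)(1−3)(1−6)(1−4) = (−4)·(−2)·(−5)·(−3) = 120 ≡ 10, so v_2 = 10^{−1} = 10 (mod 11).
  i = 3 (α = 3): (3−5)(3−1)(3−6)(3−4) = (−2)·2·(−3)·(−1) = −12 ≡ 10, so v_3 = 10^{−1} = 10 (mod 11).
  i = 4 (α = 6): (6−5)(6−1)(6−3)(6−4) = 1·5·3·2 = 30 ≡ 8, so v_4 = 8^{−1} = 7 (mod 11).
  i = 5 (α = 4): (4−5)(4−1)(4−3)(4−6) = (−1)·3·1·(−2) = 6 ≡ 6, so v_5 = 6^{−1} = 2 (mod 11).
  v = [4, 10, 10, 7, 2].
Step 2: syndromes of r = [8, 5, 9, 2, 3] (all sums mod 11).
  S_0 = Σ v_i r_i = 4·8 + 10·5 + 10·9 + 7·2 + 2·3 = 192 ≡ 5.
  S_1 = Σ v_i α_i r_i = 4·5·8 + 10·1·5 + 10·3·9 + 7·6·2 + 2·4·3 = 588 ≡ 5.
  α_i^2 mod 11 = [3, 1, 9, 3, 5].
  S_2 = Σ v_i α_i^2 r_i = 4·3·8 + 10·1·5 + 10·9·9 + 7·3·2 + 2·5·3 = 1028 ≡ 5.
  S = (5, 5, 5) ≠ 0, so r is not a codeword (an error is present).
Step 3: locate the error. For a single error e at position i, S_ℓ = v_i·e·α_i^ℓ, so α_err = S_1/S_0.
  S_0^{−1} = 5^{−1} = 9 (mod 11), so α_err = 5·9 = 45 ≡ 1 = α_2. Error position i = 2.
  Consistency check: S_2/S_1 = 5·9 = 45 ≡ 1 = α_err ✓ (single-error assumption holds).
Step 4: error magnitude e = S_0/v_2 = S_0·∏_{j≠2}(α_2 − α_j) = 5·10 = 50 ≡ 6 (mod 11).
Step 5: correct position 2: c_2 = r_2 − e = 5 − 6 ≡ 10 (mod 11). Hence c = [8, 10, 9, 2, 3].
  Check: interpolating c through the α_i gives m(x) = 5 + 5·x (degree < 2) with m(α_i) = c_i for every i, so c is indeed a codeword.


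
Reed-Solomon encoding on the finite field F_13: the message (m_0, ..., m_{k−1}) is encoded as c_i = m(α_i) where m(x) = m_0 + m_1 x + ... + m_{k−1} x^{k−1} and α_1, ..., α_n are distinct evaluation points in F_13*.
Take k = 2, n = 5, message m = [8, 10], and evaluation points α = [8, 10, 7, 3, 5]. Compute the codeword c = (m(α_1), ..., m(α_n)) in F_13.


c = [10, 4, 0, 12, 6]

Message polynomial: m(x) = 8 + 10·x (mod 13).
For each evaluation point α_i, compute m(α_i) mod 13:
  α_1 = 8: Horner steps 10 → 10, so m(8) = 10.
  α_2 = 10: Horner steps 10 → 4, so m(10) = 4.
  α_3 = 7: Horner steps 10 → 0, so m(7) = 0.
  α_4 = 3: Horner steps 10 → 12, so m(3) = 12.
  α_5 = 5: Horner steps 10 → 6, so m(5) = 6.
Codeword c = [10, 4, 0, 12, 6] ∈ F_13^5.


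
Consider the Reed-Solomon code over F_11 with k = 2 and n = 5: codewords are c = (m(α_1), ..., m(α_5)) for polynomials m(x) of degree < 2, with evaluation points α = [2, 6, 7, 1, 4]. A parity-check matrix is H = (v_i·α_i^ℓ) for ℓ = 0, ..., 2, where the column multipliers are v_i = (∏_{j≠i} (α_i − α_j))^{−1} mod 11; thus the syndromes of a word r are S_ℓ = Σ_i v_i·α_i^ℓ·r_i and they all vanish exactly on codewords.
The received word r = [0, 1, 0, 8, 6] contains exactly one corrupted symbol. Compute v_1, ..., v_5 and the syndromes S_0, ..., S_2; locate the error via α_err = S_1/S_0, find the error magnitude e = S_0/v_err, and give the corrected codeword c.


S = (9, 8, 1), error at position 3, error magnitude e = 7, c = [0, 1, 4, 8, 6].

Step 1: column multipliers v_i = (∏_{j≠i}(α_i − α_j))^{−1} mod 11.
  i = 1 (α = 2): (2−6)(2−7)(2−1)(2−4) = (−4)·(−5)·1·(−2) = −40 ≡ 4, so v_1 = 4^{−1} = 3 (mod 11).
  i = 2 (α = 6): (6−2)(6−7)(6−1)(6−4) = 4·(−1)·5·2 = −40 ≡ 4, so v_2 = 4^{−1} = 3 (mod 11).
  i = 3 (α = 7): (7−2)(7−6)(7−1)(7−4) = 5·1·6·3 = 90 ≡ 2, so v_3 = 2^{−1} = 6 (mod 11).
  i = 4 (α = 1): (1−2)(1−6)(1−7)(1−4) = (−1)·(−5)·(−6)·(−3) = 90 ≡ 2, so v_4 = 2^{−1} = 6 (mod 11).
  i = 5 (α = 4): (4−2)(4−6)(4−7)(4−1) = 2·(−2)·(−3)·3 = 36 ≡ 3, so v_5 = 3^{−1} = 4 (mod 11).
  v = [3, 3, 6, 6, 4].
Step 2: syndromes of r = [0, 1, 0, 8, 6] (all sums mod 11).
  S_0 = Σ v_i r_i = 3·0 + 3·1 + 6·0 + 6·8 + 4·6 = 75 ≡ 9.
  S_1 = Σ v_i α_i r_i = 3·2·0 + 3·6·1 + 6·7·0 + 6·1·8 + 4·4·6 = 162 ≡ 8.
  α_i^2 mod 11 = [4, 3, 5, 1, 5].
  S_2 = Σ v_i α_i^2 r_i = 3·4·0 + 3·3·1 + 6·5·0 + 6·1·8 + 4·5·6 = 177 ≡ 1.
  S = (9, 8, 1) ≠ 0, so r is not a codeword (an error is present).
Step 3: locate the error. For a single error e at position i, S_ℓ = v_i·e·α_i^ℓ, so α_err = S_1/S_0.
  S_0^{−1} = 9^{−1} = 5 (mod 11), so α_err = 8·5 = 40 ≡ 7 = α_3. Error position i = 3.
  Consistency check: S_2/S_1 = 1·7 = 7 ≡ 7 = α_err ✓ (single-error assumption holds).
Step 4: error magnitude e = S_0/v_3 = S_0·∏_{j≠3}(α_3 − α_j) = 9·2 = 18 ≡ 7 (mod 11).
Step 5: correct position 3: c_3 = r_3 − e = 0 − 7 ≡ 4 (mod 11). Hence c = [0, 1, 4, 8, 6].
  Check: interpolating c through the α_i gives m(x) = 5 + 3·x (degree < 2) with m(α_i) = c_i for every i, so c is indeed a codeword.


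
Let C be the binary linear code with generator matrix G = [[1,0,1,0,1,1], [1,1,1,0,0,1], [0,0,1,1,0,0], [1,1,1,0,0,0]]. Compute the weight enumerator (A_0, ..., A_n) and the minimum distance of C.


Weight distribution: A_0 = 1, A_1 = 1, A_2 = 2, A_3 = 6, A_4 = 5, A_5 = 1. Minimum distance d = 1.

Enumerate all 2^4 = 16 messages m ∈ F_2^4.
For each, compute codeword c = mG in F_2^6, then tally its weight.
  m = 0000 → c = 000000, weight = 0.
  m = 1000 → c = 101011, weight = 4.
  m = 0100 → c = 111001, weight = 4.
  m = 1100 → c = 010010, weight = 2.
  m = 0010 → c = 001100, weight = 2.
  m = 1010 → c = 100111, weight = 4.
  m = 0110 → c = 110101, weight = 4.
  m = 1110 → c = 011110, weight = 4.
  m = 0001 → c = 111000, weight = 3.
  m = 1001 → c = 010011, weight = 3.
  m = 0101 → c = 000001, weight = 1.
  m = 1101 → c = 101010, weight = 3.
  m = 0011 → c = 110100, weight = 3.
  m = 1011 → c = 011111, weight = 5.
  m = 0111 → c = 001101, weight = 3.
  m = 1111 → c = 100110, weight = 3.
Tally weights:
  weight 0: 1 codewords.
  weight 1: 1 codewords.
  weight 2: 2 codewords.
  weight 3: 6 codewords.
  weight 4: 5 codewords.
  weight 5: 1 codewords.
Minimum distance d = smallest w > 0 with A_w > 0 = 1.
Sanity: Σ A_w = 16 = 2^4 = 16 ✓.


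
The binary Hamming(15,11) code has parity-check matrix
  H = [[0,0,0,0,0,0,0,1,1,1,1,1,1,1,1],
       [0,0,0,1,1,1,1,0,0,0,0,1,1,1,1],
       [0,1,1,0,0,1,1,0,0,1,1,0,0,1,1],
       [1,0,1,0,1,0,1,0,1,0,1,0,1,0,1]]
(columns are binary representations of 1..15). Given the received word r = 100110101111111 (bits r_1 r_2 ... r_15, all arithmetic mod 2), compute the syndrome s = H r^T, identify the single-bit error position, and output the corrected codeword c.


s = (1, 1, 1, 1)^T, error position = 15, corrected codeword c = 100110101111110

Compute s = H r^T mod 2 one row at a time:
  s_1 = 0 + 1 + 1 + 1 + 1 + 1 + 1 + 1 = 7 ≡ 1 (mod 2).
  s_2 = 1 + 1 + 0 + 1 + 1 + 1 + 1 + 1 = 7 ≡ 1 (mod 2).
  s_3 = 0 + 0 + 0 + 1 + 1 + 1 + 1 + 1 = 5 ≡ 1 (mod 2).
  s_4 = 1 + 0 + 1 + 1 + 1 + 1 + 1 + 1 = 7 ≡ 1 (mod 2).
s = (1, 1, 1, 1)^T — this equals column 15 of H (binary 1111), so error is at position 15.
Correct: flip bit 15 of r = 100110101111111 to get c = 100110101111110.


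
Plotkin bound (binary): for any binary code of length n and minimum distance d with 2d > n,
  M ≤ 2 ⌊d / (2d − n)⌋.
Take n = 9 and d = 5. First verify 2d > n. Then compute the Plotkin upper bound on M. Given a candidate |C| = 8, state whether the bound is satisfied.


Plotkin bound M ≤ 10; given |C| = 8 ≤ bound (satisfied).

Check applicability: 2d = 10, n = 9.
2d − n = 1 > 0, so Plotkin applies.
Compute d/(2d−n) = 5/1 ≈ 5.0000.
⌊d/(2d−n)⌋ = 5.
Plotkin bound: M ≤ 2·5 = 10.
Given |C| = 8, check: satisfied.
This |C| is below the Plotkin bound.


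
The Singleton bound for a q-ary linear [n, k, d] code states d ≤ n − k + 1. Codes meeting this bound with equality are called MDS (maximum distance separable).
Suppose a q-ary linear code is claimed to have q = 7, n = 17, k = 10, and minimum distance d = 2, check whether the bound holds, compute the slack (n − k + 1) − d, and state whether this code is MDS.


Singleton RHS = n − k + 1 = 8, slack = 6, bound satisfied, not MDS.

Singleton bound: d ≤ n − k + 1.
Here n = 17, k = 10, so n − k + 1 = 8.
Given d = 2, check d ≤ 8: YES.
Slack = (n − k + 1) − d = 6.
The code is NOT MDS (slack = 6 > 0).
Description: the claimed parameters are [17, 10, 2]_7; such a code would be non-MDS.


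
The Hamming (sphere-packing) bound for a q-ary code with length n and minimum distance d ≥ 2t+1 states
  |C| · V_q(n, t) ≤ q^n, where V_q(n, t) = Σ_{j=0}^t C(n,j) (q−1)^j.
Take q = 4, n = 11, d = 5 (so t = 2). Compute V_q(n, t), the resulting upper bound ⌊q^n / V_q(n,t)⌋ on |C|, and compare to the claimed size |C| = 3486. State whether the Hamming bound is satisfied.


V_q(n, t) = 529, q^n = 4194304, Hamming bound = 7928, |C| = 3486 ≤ bound (satisfied).

Step 1: Compute V_q(n, t) = Σ_{j=0}^2 C(n, j) (q−1)^j.
  j = 0: C(11,0)·(3)^0 = 1·1 = 1.
  j = 1: C(11,1)·(3)^1 = 11·3 = 33.
  j = 2: C(11,2)·(3)^2 = 55·9 = 495.
  V_q(n, t) = 1 + 33 + 495 = 529.
Step 2: q^n = 4^11 = 4194304.
Step 3: Hamming bound ⌊q^n / V_q(n,t)⌋ = ⌊4194304/529⌋ = 7928.
Step 4: Compare |C| = 3486 to 7928: satisfied.
The claimed |C| lies below the Hamming bound.


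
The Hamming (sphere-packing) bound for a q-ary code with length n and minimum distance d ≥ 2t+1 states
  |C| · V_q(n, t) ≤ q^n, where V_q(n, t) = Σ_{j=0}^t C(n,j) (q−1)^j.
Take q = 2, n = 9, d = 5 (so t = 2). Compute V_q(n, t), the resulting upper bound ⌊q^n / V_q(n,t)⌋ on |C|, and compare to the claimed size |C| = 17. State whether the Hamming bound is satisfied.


V_q(n, t) = 46, q^n = 512, Hamming bound = 11, |C| = 17 > bound (violated).

Step 1: Compute V_q(n, t) = Σ_{j=0}^2 C(n, j) (q−1)^j.
  j = 0: C(9,0)·(1)^0 = 1·1 = 1.
  j = 1: C(9,1)·(1)^1 = 9·1 = 9.
  j = 2: C(9,2)·(1)^2 = 36·1 = 36.
  V_q(n, t) = 1 + 9 + 36 = 46.
Step 2: q^n = 2^9 = 512.
Step 3: Hamming bound ⌊q^n / V_q(n,t)⌋ = ⌊512/46⌋ = 11.
Step 4: Compare |C| = 17 to 11: violated.
The claimed |C| lies above the Hamming bound, so no 2-ary code of length 9 with d ≥ 5 can have 17 codewords.


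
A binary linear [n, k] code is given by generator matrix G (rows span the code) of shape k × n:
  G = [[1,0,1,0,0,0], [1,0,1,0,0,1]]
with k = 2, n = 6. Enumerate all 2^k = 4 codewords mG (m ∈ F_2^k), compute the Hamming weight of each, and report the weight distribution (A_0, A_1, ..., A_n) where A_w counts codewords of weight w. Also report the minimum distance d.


Weight distribution: A_0 = 1, A_1 = 1, A_2 = 1, A_3 = 1. Minimum distance d = 1.

Enumerate all 2^2 = 4 messages m ∈ F_2^2.
For each, compute codeword c = mG in F_2^6, then tally its weight.
  m = 00 → c = 000000, weight = 0.
  m = 10 → c = 101000, weight = 2.
  m = 01 → c = 101001, weight = 3.
  m = 11 → c = 000001, weight = 1.
Tally weights:
  weight 0: 1 codewords.
  weight 1: 1 codewords.
  weight 2: 1 codewords.
  weight 3: 1 codewords.
Minimum distance d = smallest w > 0 with A_w > 0 = 1.
Sanity: Σ A_w = 4 = 2^2 = 4 ✓.


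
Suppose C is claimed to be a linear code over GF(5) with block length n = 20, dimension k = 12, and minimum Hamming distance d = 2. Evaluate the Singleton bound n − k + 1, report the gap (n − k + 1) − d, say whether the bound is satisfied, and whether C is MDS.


Singleton RHS = n − k + 1 = 9, slack = 7, bound satisfied, not MDS.

Singleton bound: d ≤ n − k + 1.
Here n = 20, k = 12, so n − k + 1 = 9.
Given d = 2, check d ≤ 9: YES.
Slack = (n − k + 1) − d = 7.
The code is NOT MDS (slack = 7 > 0).
Description: the claimed parameters are [20, 12, 2]_5; such a code would be non-MDS.


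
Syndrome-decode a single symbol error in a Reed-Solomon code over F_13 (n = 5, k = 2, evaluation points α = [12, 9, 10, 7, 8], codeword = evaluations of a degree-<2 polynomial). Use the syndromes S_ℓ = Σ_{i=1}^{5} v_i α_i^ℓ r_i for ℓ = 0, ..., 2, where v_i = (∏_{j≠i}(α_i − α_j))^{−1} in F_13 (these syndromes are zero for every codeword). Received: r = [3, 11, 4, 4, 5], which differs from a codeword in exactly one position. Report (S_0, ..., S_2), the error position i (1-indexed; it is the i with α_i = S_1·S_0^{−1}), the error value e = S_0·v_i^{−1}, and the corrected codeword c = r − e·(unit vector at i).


S = (11, 12, 6), error at position 4, error magnitude e = 5, c = [3, 11, 4, 12, 5].

Step 1: column multipliers v_i = (∏_{j≠i}(α_i − α_j))^{−1} mod 13.
  i = 1 (α = 12): (12−9)(12−10)(12−7)(12−8) = 3·2·5·4 = 120 ≡ 3, so v_1 = 3^{−1} = 9 (mod 13).
  i = 2 (α = 9): (9−12)(9−10)(9−7)(9−8) = (−3)·(−1)·2·1 = 6 ≡ 6, so v_2 = 6^{−1} = 11 (mod 13).
  i = 3 (α = 10): (10−12)(10−9)(10−7)(10−8) = (−2)·1·3·2 = −12 ≡ 1, so v_3 = 1^{−1} = 1 (mod 13).
  i = 4 (α = 7): (7−12)(7−9)(7−10)(7−8) = (−5)·(−2)·(−3)·(−1) = 30 ≡ 4, so v_4 = 4^{−1} = 10 (mod 13).
  i = 5 (α = 8): (8−12)(8−9)(8−10)(8−7) = (−4)·(−1)·(−2)·1 = −8 ≡ 5, so v_5 = 5^{−1} = 8 (mod 13).
  v = [9, 11, 1, 10, 8].
Step 2: syndromes of r = [3, 11, 4, 4, 5] (all sums mod 13).
  S_0 = Σ v_i r_i = 9·3 + 11·11 + 1·4 + 10·4 + 8·5 = 232 ≡ 11.
  S_1 = Σ v_i α_i r_i = 9·12·3 + 11·9·11 + 1·10·4 + 10·7·4 + 8·8·5 = 2053 ≡ 12.
  α_i^2 mod 13 = [1, 3, 9, 10, 12].
  S_2 = Σ v_i α_i^2 r_i = 9·1·3 + 11·3·11 + 1·9·4 + 10·10·4 + 8·12·5 = 1306 ≡ 6.
  S = (11, 12, 6) ≠ 0, so r is not a codeword (an error is present).
Step 3: locate the error. For a single error e at position i, S_ℓ = v_i·e·α_i^ℓ, so α_err = S_1/S_0.
  S_0^{−1} = 11^{−1} = 6 (mod 13), so α_err = 12·6 = 72 ≡ 7 = α_4. Error position i = 4.
  Consistency check: S_2/S_1 = 6·12 = 72 ≡ 7 = α_err ✓ (single-error assumption holds).
Step 4: error magnitude e = S_0/v_4 = S_0·∏_{j≠4}(α_4 − α_j) = 11·4 = 44 ≡ 5 (mod 13).
Step 5: correct position 4: c_4 = r_4 − e = 4 − 5 ≡ 12 (mod 13). Hence c = [3, 11, 4, 12, 5].
  Check: interpolating c through the α_i gives m(x) = 9 + 6·x (degree < 2) with m(α_i) = c_i for every i, so c is indeed a codeword.


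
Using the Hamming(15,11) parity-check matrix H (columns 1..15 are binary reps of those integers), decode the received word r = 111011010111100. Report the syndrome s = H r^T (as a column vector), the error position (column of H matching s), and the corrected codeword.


s = (1, 0, 1, 1)^T, error position = 11, corrected codeword c = 111011010101100

Compute s = H r^T mod 2 one row at a time:
  s_1 = 1 + 0 + 1 + 1 + 1 + 1 + 0 + 0 = 5 ≡ 1 (mod 2).
  s_2 = 0 + 1 + 1 + 0 + 1 + 1 + 0 + 0 = 4 ≡ 0 (mod 2).
  s_3 = 1 + 1 + 1 + 0 + 1 + 1 + 0 + 0 = 5 ≡ 1 (mod 2).
  s_4 = 1 + 1 + 1 + 0 + 0 + 1 + 1 + 0 = 5 ≡ 1 (mod 2).
s = (1, 0, 1, 1)^T — this equals column 11 of H (binary 1011), so error is at position 11.
Correct: flip bit 11 of r = 111011010111100 to get c = 111011010101100.
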